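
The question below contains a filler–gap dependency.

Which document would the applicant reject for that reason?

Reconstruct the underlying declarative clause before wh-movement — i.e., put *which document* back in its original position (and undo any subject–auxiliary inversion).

'which document' is the direct object of 'reject'. It moves to the left edge, and the trace sits right after 'reject':
Which document would the applicant reject ___ for that reason?

The applicant would reject which document for that reason.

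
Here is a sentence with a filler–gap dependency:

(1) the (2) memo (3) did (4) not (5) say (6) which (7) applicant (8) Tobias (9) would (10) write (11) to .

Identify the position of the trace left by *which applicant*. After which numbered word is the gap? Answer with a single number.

11

Pre-movement form: Tobias would write to which applicant.
'which applicant' functions as the object of the preposition 'to'. Fronting leaves a gap immediately after 'to':
The memo did not say which applicant Tobias would write to ___.
'to' is word 11.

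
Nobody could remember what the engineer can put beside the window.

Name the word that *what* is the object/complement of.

put

In situ: The engineer can put what beside the window.
'what' is the direct object of 'put'. Wh-movement fronts it, leaving a gap right after 'put':
Nobody could remember what the engineer can put ___ beside the window.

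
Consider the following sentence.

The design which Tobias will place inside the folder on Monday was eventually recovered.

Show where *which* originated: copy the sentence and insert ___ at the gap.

The design which Tobias will place ___ inside the folder on Monday was eventually recovered.

'which' functions as the direct object of 'place'. The gap is right after 'place'.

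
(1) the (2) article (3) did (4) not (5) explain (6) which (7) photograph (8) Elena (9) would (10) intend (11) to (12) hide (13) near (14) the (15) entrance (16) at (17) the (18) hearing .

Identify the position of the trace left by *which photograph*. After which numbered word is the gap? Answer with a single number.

12

Underlying clause: Elena would intend to hide which photograph near the entrance at the hearing.
The filler 'which photograph' is interpreted as the direct object of 'hide'. Wh-movement fronts it, leaving a gap right after 'hide':
The article did not explain which photograph Elena would intend to hide ___ near the entrance at the hearing.
'hide' is word 12.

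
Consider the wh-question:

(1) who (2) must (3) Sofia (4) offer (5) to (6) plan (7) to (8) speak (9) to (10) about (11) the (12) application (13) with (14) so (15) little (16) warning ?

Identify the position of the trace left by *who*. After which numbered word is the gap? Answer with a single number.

9

In situ: Sofia must offer to plan to speak to who about the application with so little warning.
'who' functions as the object of the preposition 'to'. It moves to the left edge, and the trace sits right after 'to':
Who must Sofia offer to plan to speak to ___ about the application with so little warning?
'to' is word 9.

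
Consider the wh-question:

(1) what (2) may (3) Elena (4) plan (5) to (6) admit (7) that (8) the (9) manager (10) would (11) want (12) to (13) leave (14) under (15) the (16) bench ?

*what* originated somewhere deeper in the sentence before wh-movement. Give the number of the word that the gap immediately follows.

13

In situ: Elena may plan to admit that the manager would want to leave what under the bench.
'what' functions as the direct object of 'leave'. Fronting leaves a gap immediately after 'leave':
What may Elena plan to admit that the manager would want to leave ___ under the bench?
'leave' is word 13.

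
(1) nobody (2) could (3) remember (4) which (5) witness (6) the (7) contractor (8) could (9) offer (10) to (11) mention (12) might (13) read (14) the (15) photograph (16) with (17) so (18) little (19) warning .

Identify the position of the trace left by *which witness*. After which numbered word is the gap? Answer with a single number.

11

Underlying clause: The contractor could offer to mention which witness might read the photograph with so little warning.
'which witness' is the subject of the clause embedded under 'mention'. It moves to the left edge, and the trace sits right after 'mention':
Nobody could remember which witness the contractor could offer to mention ___ might read the photograph with so little warning.
'mention' is word 11.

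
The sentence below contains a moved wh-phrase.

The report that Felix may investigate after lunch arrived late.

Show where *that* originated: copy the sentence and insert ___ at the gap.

'that' is the direct object of 'investigate'. The gap is right after 'investigate'.

The report that Felix may investigate ___ after lunch arrived late.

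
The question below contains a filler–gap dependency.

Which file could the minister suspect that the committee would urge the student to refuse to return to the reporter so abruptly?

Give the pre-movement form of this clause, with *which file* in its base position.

'which file' functions as the direct object of 'return'. Fronting leaves a gap immediately after 'return':
Which file could the minister suspect that the committee would urge the student to refuse to return ___ to the reporter so abruptly?

The minister could suspect that the committee would urge the student to refuse to return which file to the reporter so abruptly.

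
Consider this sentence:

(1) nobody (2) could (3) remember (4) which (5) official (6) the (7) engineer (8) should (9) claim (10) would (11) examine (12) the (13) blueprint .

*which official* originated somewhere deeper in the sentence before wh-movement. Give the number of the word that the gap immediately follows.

Underlying clause: The engineer should claim which official would examine the blueprint.
'which official' functions as the subject of the clause embedded under 'claim'. Fronting leaves a gap immediately after 'claim':
Nobody could remember which official the engineer should claim ___ would examine the blueprint.
'claim' is word 9.

9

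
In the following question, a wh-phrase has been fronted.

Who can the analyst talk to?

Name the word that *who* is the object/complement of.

to

Pre-movement form: The analyst can talk to who.
'who' functions as the object of the preposition 'to'. Fronting leaves a gap immediately after 'to':
Who can the analyst talk to ___?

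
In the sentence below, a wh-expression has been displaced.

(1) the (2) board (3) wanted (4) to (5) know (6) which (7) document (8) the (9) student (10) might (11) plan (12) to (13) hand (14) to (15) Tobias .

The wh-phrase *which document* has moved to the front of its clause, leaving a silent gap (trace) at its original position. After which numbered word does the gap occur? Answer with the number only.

13

Underlying clause: The student might plan to hand which document to Tobias.
'which document' is the direct object of 'hand'. Fronting leaves a gap immediately after 'hand':
The board wanted to know which document the student might plan to hand ___ to Tobias.
'hand' is word 13.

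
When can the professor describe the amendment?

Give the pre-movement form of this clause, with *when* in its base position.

'when' functions as the temporal adjunct. Wh-movement fronts it, leaving a gap right after 'amendment':
When can the professor describe the amendment ___?

The professor can describe the amendment when.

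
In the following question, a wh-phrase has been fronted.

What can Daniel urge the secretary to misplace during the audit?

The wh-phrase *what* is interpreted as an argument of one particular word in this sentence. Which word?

misplace

Pre-movement form: Daniel can urge the secretary to misplace what during the audit.
'what' functions as the direct object of 'misplace'. Fronting leaves a gap immediately after 'misplace':
What can Daniel urge the secretary to misplace ___ during the audit?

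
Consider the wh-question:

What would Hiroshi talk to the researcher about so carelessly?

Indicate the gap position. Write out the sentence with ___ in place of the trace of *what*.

In situ: Hiroshi would talk to the researcher about what so carelessly.
The filler 'what' is interpreted as the object of the preposition 'about'. The gap is right after 'about'.

What would Hiroshi talk to the researcher about ___ so carelessly?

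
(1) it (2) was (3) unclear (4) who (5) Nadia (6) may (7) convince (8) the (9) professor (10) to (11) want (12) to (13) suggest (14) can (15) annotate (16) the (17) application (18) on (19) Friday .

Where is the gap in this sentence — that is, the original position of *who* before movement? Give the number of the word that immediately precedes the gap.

13

Pre-movement form: Nadia may convince the professor to want to suggest who can annotate the application on Friday.
'who' is the subject of the clause embedded under 'suggest'. Wh-movement fronts it, leaving a gap right after 'suggest':
It was unclear who Nadia may convince the professor to want to suggest ___ can annotate the application on Friday.
'suggest' is word 13.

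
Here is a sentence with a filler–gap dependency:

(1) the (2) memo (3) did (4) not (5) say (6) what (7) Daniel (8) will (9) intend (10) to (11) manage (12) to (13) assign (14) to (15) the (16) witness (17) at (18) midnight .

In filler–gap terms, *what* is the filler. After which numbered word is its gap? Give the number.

Pre-movement form: Daniel will intend to manage to assign what to the witness at midnight.
The filler 'what' is interpreted as the direct object of 'assign'. Fronting leaves a gap immediately after 'assign':
The memo did not say what Daniel will intend to manage to assign ___ to the witness at midnight.
'assign' is word 13.

13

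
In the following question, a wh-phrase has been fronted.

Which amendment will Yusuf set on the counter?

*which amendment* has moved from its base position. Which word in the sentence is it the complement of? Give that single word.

In situ: Yusuf will set which amendment on the counter.
'which amendment' functions as the direct object of 'set'. Fronting leaves a gap immediately after 'set':
Which amendment will Yusuf set ___ on the counter?

set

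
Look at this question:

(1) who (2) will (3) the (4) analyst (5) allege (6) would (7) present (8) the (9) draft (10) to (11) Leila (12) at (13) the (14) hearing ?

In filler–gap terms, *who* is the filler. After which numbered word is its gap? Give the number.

5

Pre-movement form: The analyst will allege who would present the draft to Leila at the hearing.
The filler 'who' is interpreted as the subject of the clause embedded under 'allege'. Fronting leaves a gap immediately after 'allege':
Who will the analyst allege ___ would present the draft to Leila at the hearing?
'allege' is word 5.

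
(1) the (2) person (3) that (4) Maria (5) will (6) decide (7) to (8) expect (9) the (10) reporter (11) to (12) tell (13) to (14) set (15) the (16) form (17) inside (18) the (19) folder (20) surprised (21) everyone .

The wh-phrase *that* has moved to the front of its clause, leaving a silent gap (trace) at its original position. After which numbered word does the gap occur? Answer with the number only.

'that' functions as the direct object of 'tell'. It moves to the left edge, and the trace sits right after 'tell':
The person that Maria will decide to expect the reporter to tell ___ to set the form inside the folder surprised everyone.
'tell' is word 12.

12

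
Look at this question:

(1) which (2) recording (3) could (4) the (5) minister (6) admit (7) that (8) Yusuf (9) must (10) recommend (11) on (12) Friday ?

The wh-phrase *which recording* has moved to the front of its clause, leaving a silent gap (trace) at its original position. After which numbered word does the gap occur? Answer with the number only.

Underlying clause: The minister could admit that Yusuf must recommend which recording on Friday.
The filler 'which recording' is interpreted as the direct object of 'recommend'. Fronting leaves a gap immediately after 'recommend':
Which recording could the minister admit that Yusuf must recommend ___ on Friday?
'recommend' is word 10.

10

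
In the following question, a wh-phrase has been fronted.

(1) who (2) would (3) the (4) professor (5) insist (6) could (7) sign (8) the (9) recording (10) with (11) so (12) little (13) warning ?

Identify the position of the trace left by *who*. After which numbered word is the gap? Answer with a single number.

Underlying clause: The professor would insist who could sign the recording with so little warning.
The filler 'who' is interpreted as the subject of the clause embedded under 'insist'. Wh-movement fronts it, leaving a gap right after 'insist':
Who would the professor insist ___ could sign the recording with so little warning?
'insist' is word 5.

5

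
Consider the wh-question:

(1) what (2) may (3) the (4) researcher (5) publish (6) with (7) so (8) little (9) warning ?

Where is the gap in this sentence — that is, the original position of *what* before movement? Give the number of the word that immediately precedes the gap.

Underlying clause: The researcher may publish what with so little warning.
The filler 'what' is interpreted as the direct object of 'publish'. Wh-movement fronts it, leaving a gap right after 'publish':
What may the researcher publish ___ with so little warning?
'publish' is word 5.

5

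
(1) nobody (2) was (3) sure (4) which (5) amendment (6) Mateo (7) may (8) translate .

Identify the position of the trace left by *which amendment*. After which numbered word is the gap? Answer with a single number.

Before movement: Mateo may translate which amendment.
'which amendment' is the direct object of 'translate'. Wh-movement fronts it, leaving a gap right after 'translate':
Nobody was sure which amendment Mateo may translate ___.
'translate' is word 8.

8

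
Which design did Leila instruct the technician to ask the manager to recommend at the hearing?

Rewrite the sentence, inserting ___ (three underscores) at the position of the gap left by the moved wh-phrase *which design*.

Which design did Leila instruct the technician to ask the manager to recommend ___ at the hearing?

Pre-movement form: Leila did instruct the technician to ask the manager to recommend which design at the hearing.
The filler 'which design' is interpreted as the direct object of 'recommend'. The gap is right after 'recommend'.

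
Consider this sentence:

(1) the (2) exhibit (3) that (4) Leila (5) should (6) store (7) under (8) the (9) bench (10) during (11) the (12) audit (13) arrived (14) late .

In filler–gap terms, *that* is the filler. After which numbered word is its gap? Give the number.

6

The filler 'that' is interpreted as the direct object of 'store'. It moves to the left edge, and the trace sits right after 'store':
The exhibit that Leila should store ___ under the bench during the audit arrived late.
'store' is word 6.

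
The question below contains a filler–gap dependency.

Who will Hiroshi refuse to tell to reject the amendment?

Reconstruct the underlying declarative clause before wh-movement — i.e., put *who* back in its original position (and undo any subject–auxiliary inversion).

The filler 'who' is interpreted as the direct object of 'tell'. Wh-movement fronts it, leaving a gap right after 'tell':
Who will Hiroshi refuse to tell ___ to reject the amendment?

Hiroshi will refuse to tell who to reject the amendment.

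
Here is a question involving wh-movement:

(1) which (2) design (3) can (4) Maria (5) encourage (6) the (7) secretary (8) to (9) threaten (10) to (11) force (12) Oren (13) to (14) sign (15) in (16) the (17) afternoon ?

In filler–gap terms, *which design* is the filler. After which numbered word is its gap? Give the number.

In situ: Maria can encourage the secretary to threaten to force Oren to sign which design in the afternoon.
'which design' is the direct object of 'sign'. It moves to the left edge, and the trace sits right after 'sign':
Which design can Maria encourage the secretary to threaten to force Oren to sign ___ in the afternoon?
'sign' is word 14.

14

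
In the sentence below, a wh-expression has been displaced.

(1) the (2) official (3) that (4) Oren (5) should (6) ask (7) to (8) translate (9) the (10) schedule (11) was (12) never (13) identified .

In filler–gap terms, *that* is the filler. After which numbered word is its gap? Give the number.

6

The filler 'that' is interpreted as the direct object of 'ask'. It moves to the left edge, and the trace sits right after 'ask':
The official that Oren should ask ___ to translate the schedule was never identified.
'ask' is word 6.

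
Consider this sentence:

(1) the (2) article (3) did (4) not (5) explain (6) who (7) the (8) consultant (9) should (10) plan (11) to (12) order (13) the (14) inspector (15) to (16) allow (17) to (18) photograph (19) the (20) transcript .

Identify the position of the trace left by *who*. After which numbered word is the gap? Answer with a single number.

In situ: The consultant should plan to order the inspector to allow who to photograph the transcript.
'who' is the direct object of 'allow'. Fronting leaves a gap immediately after 'allow':
The article did not explain who the consultant should plan to order the inspector to allow ___ to photograph the transcript.
'allow' is word 16.

16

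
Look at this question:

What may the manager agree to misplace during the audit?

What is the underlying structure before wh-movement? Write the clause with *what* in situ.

'what' functions as the direct object of 'misplace'. Fronting leaves a gap immediately after 'misplace':
What may the manager agree to misplace ___ during the audit?

The manager may agree to misplace what during the audit.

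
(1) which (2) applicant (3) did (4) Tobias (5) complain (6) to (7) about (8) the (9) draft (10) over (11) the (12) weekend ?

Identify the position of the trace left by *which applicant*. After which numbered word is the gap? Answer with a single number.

Before movement: Tobias did complain to which applicant about the draft over the weekend.
'which applicant' is the object of the preposition 'to'. Wh-movement fronts it, leaving a gap right after 'to':
Which applicant did Tobias complain to ___ about the draft over the weekend?
'to' is word 6.

6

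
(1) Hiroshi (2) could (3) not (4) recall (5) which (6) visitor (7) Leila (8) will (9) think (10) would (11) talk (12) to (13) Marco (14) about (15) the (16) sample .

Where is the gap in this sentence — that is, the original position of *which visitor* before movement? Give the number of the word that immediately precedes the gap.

9

Before movement: Leila will think which visitor would talk to Marco about the sample.
'which visitor' is the subject of the clause embedded under 'think'. It moves to the left edge, and the trace sits right after 'think':
Hiroshi could not recall which visitor Leila will think ___ would talk to Marco about the sample.
'think' is word 9.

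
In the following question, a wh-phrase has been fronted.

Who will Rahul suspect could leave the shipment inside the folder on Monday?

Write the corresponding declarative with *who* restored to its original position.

Rahul will suspect who could leave the shipment inside the folder on Monday.

'who' functions as the subject of the clause embedded under 'suspect'. Fronting leaves a gap immediately after 'suspect':
Who will Rahul suspect ___ could leave the shipment inside the folder on Monday?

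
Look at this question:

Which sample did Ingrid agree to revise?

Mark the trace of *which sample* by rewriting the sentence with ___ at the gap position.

Pre-movement form: Ingrid did agree to revise which sample.
The filler 'which sample' is interpreted as the direct object of 'revise'. The gap is right after 'revise'.

Which sample did Ingrid agree to revise ___?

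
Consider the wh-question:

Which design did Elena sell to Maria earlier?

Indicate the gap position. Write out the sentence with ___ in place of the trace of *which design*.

Before movement: Elena did sell which design to Maria earlier.
The filler 'which design' is interpreted as the direct object of 'sell'. The gap is right after 'sell'.

Which design did Elena sell ___ to Maria earlier?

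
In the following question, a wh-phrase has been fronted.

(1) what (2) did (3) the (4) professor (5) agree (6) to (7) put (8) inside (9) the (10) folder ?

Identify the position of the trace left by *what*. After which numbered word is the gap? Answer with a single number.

Pre-movement form: The professor did agree to put what inside the folder.
'what' is the direct object of 'put'. Fronting leaves a gap immediately after 'put':
What did the professor agree to put ___ inside the folder?
'put' is word 7.

7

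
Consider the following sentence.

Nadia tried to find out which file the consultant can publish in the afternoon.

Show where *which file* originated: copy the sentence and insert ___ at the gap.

Pre-movement form: The consultant can publish which file in the afternoon.
The filler 'which file' is interpreted as the direct object of 'publish'. The gap is right after 'publish'.

Nadia tried to find out which file the consultant can publish ___ in the afternoon.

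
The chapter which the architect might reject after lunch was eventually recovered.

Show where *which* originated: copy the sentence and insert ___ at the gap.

'which' functions as the direct object of 'reject'. The gap is right after 'reject'.

The chapter which the architect might reject ___ after lunch was eventually recovered.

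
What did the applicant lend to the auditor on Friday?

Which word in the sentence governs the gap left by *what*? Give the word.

Underlying clause: The applicant did lend what to the auditor on Friday.
'what' is the direct object of 'lend'. Wh-movement fronts it, leaving a gap right after 'lend':
What did the applicant lend ___ to the auditor on Friday?

lend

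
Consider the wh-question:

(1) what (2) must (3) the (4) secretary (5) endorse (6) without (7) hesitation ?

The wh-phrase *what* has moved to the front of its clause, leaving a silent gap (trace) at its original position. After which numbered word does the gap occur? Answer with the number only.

5

Underlying clause: The secretary must endorse what without hesitation.
'what' is the direct object of 'endorse'. It moves to the left edge, and the trace sits right after 'endorse':
What must the secretary endorse ___ without hesitation?
'endorse' is word 5.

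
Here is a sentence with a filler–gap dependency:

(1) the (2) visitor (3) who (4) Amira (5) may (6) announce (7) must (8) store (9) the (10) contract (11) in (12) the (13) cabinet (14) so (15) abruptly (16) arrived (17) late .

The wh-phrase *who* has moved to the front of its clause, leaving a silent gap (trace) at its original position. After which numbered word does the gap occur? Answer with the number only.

The filler 'who' is interpreted as the subject of the clause embedded under 'announce'. Fronting leaves a gap immediately after 'announce':
The visitor who Amira may announce ___ must store the contract in the cabinet so abruptly arrived late.
'announce' is word 6.

6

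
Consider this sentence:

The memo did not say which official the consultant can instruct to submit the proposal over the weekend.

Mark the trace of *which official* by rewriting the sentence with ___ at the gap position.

Underlying clause: The consultant can instruct which official to submit the proposal over the weekend.
'which official' functions as the direct object of 'instruct'. The gap is right after 'instruct'.

The memo did not say which official the consultant can instruct ___ to submit the proposal over the weekend.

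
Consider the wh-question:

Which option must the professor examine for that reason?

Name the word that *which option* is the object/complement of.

Before movement: The professor must examine which option for that reason.
The filler 'which option' is interpreted as the direct object of 'examine'. It moves to the left edge, and the trace sits right after 'examine':
Which option must the professor examine ___ for that reason?

examine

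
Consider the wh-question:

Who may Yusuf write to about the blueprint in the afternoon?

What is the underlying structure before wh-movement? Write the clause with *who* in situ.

'who' is the object of the preposition 'to'. It moves to the left edge, and the trace sits right after 'to':
Who may Yusuf write to ___ about the blueprint in the afternoon?

Yusuf may write to who about the blueprint in the afternoon.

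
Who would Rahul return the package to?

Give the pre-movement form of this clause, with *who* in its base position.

Rahul would return the package to who.

The filler 'who' is interpreted as the object of the preposition 'to' (recipient of 'return'). Fronting leaves a gap immediately after 'to':
Who would Rahul return the package to ___?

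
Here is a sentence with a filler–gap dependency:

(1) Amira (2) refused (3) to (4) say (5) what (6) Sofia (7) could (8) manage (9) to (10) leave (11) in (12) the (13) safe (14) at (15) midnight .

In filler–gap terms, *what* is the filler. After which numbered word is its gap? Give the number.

10

Pre-movement form: Sofia could manage to leave what in the safe at midnight.
The filler 'what' is interpreted as the direct object of 'leave'. It moves to the left edge, and the trace sits right after 'leave':
Amira refused to say what Sofia could manage to leave ___ in the safe at midnight.
'leave' is word 10.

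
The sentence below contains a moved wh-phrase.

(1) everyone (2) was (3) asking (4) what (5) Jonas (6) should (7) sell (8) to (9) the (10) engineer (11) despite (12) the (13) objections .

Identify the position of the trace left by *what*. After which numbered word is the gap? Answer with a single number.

Pre-movement form: Jonas should sell what to the engineer despite the objections.
'what' is the direct object of 'sell'. Fronting leaves a gap immediately after 'sell':
Everyone was asking what Jonas should sell ___ to the engineer despite the objections.
'sell' is word 7.

7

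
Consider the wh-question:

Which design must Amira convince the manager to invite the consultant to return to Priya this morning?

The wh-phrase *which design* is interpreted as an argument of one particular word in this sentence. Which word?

Before movement: Amira must convince the manager to invite the consultant to return which design to Priya this morning.
The filler 'which design' is interpreted as the direct object of 'return'. Wh-movement fronts it, leaving a gap right after 'return':
Which design must Amira convince the manager to invite the consultant to return ___ to Priya this morning?

return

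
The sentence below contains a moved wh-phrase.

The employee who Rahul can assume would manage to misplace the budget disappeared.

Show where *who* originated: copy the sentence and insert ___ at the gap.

'who' functions as the subject of the clause embedded under 'assume'. The gap is right after 'assume'.

The employee who Rahul can assume ___ would manage to misplace the budget disappeared.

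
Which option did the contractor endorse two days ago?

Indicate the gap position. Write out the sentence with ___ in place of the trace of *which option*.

In situ: The contractor did endorse which option two days ago.
The filler 'which option' is interpreted as the direct object of 'endorse'. The gap is right after 'endorse'.

Which option did the contractor endorse ___ two days ago?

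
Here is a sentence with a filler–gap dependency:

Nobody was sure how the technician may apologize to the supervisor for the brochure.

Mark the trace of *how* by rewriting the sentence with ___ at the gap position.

Nobody was sure how the technician may apologize to the supervisor for the brochure ___.

Pre-movement form: The technician may apologize to the supervisor for the brochure how.
'how' is the manner adjunct. The gap is right after 'brochure'.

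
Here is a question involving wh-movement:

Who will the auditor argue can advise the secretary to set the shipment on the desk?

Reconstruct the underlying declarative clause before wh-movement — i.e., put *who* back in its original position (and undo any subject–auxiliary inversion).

The auditor will argue who can advise the secretary to set the shipment on the desk.

The filler 'who' is interpreted as the subject of the clause embedded under 'argue'. Fronting leaves a gap immediately after 'argue':
Who will the auditor argue ___ can advise the secretary to set the shipment on the desk?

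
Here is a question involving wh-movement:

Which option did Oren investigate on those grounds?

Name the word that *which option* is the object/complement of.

Underlying clause: Oren did investigate which option on those grounds.
'which option' is the direct object of 'investigate'. Wh-movement fronts it, leaving a gap right after 'investigate':
Which option did Oren investigate ___ on those grounds?

investigate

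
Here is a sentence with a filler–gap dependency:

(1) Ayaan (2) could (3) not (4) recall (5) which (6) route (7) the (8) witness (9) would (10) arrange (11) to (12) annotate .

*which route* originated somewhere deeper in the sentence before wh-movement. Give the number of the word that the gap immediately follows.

Before movement: The witness would arrange to annotate which route.
'which route' functions as the direct object of 'annotate'. Wh-movement fronts it, leaving a gap right after 'annotate':
Ayaan could not recall which route the witness would arrange to annotate ___.
'annotate' is word 12.

12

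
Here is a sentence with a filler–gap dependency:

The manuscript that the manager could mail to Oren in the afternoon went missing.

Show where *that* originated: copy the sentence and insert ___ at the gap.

The manuscript that the manager could mail ___ to Oren in the afternoon went missing.

'that' functions as the direct object of 'mail'. The gap is right after 'mail'.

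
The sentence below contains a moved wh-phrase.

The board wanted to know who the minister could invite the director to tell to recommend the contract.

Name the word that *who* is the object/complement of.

tell

Pre-movement form: The minister could invite the director to tell who to recommend the contract.
The filler 'who' is interpreted as the direct object of 'tell'. Fronting leaves a gap immediately after 'tell':
The board wanted to know who the minister could invite the director to tell ___ to recommend the contract.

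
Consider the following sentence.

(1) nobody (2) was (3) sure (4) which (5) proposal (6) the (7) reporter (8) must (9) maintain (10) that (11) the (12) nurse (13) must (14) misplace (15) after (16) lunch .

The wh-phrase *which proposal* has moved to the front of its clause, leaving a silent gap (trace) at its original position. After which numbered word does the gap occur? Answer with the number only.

14

In situ: The reporter must maintain that the nurse must misplace which proposal after lunch.
'which proposal' is the direct object of 'misplace'. Fronting leaves a gap immediately after 'misplace':
Nobody was sure which proposal the reporter must maintain that the nurse must misplace ___ after lunch.
'misplace' is word 14.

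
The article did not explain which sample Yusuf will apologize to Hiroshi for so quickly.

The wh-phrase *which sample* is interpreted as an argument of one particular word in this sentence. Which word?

Pre-movement form: Yusuf will apologize to Hiroshi for which sample so quickly.
The filler 'which sample' is interpreted as the object of the preposition 'for'. Fronting leaves a gap immediately after 'for':
The article did not explain which sample Yusuf will apologize to Hiroshi for ___ so quickly.

for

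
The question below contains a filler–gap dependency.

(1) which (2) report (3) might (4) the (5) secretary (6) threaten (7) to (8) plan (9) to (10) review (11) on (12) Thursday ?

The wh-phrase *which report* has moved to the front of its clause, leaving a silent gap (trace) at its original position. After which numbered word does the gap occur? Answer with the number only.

10

Before movement: The secretary might threaten to plan to review which report on Thursday.
'which report' functions as the direct object of 'review'. Wh-movement fronts it, leaving a gap right after 'review':
Which report might the secretary threaten to plan to review ___ on Thursday?
'review' is word 10.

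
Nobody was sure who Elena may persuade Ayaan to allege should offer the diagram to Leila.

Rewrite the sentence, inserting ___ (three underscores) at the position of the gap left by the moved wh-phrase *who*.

Underlying clause: Elena may persuade Ayaan to allege who should offer the diagram to Leila.
The filler 'who' is interpreted as the subject of the clause embedded under 'allege'. The gap is right after 'allege'.

Nobody was sure who Elena may persuade Ayaan to allege ___ should offer the diagram to Leila.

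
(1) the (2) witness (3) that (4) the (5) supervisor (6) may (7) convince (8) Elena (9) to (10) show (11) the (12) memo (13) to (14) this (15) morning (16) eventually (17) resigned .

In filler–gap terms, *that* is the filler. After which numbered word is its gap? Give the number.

The filler 'that' is interpreted as the object of the preposition 'to' (recipient of 'show'). Wh-movement fronts it, leaving a gap right after 'to':
The witness that the supervisor may convince Elena to show the memo to ___ this morning eventually resigned.
'to' is word 13.

13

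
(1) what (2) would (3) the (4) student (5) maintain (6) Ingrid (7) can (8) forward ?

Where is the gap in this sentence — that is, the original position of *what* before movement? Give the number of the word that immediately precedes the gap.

8

Before movement: The student would maintain Ingrid can forward what.
The filler 'what' is interpreted as the direct object of 'forward'. Wh-movement fronts it, leaving a gap right after 'forward':
What would the student maintain Ingrid can forward ___?
'forward' is word 8.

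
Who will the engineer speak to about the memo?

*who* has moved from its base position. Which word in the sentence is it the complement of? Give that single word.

Pre-movement form: The engineer will speak to who about the memo.
'who' functions as the object of the preposition 'to'. It moves to the left edge, and the trace sits right after 'to':
Who will the engineer speak to ___ about the memo?

to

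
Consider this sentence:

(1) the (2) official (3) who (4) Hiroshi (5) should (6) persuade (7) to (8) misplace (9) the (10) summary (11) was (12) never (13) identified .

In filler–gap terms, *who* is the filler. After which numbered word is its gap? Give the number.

'who' is the direct object of 'persuade'. Fronting leaves a gap immediately after 'persuade':
The official who Hiroshi should persuade ___ to misplace the summary was never identified.
'persuade' is word 6.

6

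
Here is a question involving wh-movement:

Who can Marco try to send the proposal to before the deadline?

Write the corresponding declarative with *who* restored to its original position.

Marco can try to send the proposal to who before the deadline.

'who' functions as the object of the preposition 'to' (recipient of 'send'). Fronting leaves a gap immediately after 'to':
Who can Marco try to send the proposal to ___ before the deadline?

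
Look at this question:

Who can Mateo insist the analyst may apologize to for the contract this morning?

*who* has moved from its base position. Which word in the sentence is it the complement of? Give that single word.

Pre-movement form: Mateo can insist the analyst may apologize to who for the contract this morning.
'who' is the object of the preposition 'to'. Wh-movement fronts it, leaving a gap right after 'to':
Who can Mateo insist the analyst may apologize to ___ for the contract this morning?

to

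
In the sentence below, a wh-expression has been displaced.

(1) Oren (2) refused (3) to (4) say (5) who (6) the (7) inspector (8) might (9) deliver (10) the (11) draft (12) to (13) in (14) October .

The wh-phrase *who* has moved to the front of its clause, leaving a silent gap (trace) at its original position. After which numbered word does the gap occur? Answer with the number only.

Before movement: The inspector might deliver the draft to who in October.
'who' functions as the object of the preposition 'to' (recipient of 'deliver'). Wh-movement fronts it, leaving a gap right after 'to':
Oren refused to say who the inspector might deliver the draft to ___ in October.
'to' is word 12.

12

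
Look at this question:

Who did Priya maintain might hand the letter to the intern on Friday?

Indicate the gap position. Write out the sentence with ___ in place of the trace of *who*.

Who did Priya maintain ___ might hand the letter to the intern on Friday?

Underlying clause: Priya did maintain who might hand the letter to the intern on Friday.
'who' functions as the subject of the clause embedded under 'maintain'. The gap is right after 'maintain'.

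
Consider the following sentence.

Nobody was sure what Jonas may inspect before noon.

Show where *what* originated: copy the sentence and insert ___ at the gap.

Nobody was sure what Jonas may inspect ___ before noon.

Underlying clause: Jonas may inspect what before noon.
The filler 'what' is interpreted as the direct object of 'inspect'. The gap is right after 'inspect'.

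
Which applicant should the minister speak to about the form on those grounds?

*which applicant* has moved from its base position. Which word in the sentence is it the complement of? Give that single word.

to

Underlying clause: The minister should speak to which applicant about the form on those grounds.
The filler 'which applicant' is interpreted as the object of the preposition 'to'. Fronting leaves a gap immediately after 'to':
Which applicant should the minister speak to ___ about the form on those grounds?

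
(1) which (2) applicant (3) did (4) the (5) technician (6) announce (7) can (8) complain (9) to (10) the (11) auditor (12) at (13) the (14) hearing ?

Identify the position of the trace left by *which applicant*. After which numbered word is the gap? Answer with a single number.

Underlying clause: The technician did announce which applicant can complain to the auditor at the hearing.
'which applicant' is the subject of the clause embedded under 'announce'. Wh-movement fronts it, leaving a gap right after 'announce':
Which applicant did the technician announce ___ can complain to the auditor at the hearing?
'announce' is word 6.

6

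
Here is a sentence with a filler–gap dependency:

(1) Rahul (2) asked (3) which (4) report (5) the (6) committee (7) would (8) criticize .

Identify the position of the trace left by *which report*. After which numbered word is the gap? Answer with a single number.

Pre-movement form: The committee would criticize which report.
'which report' functions as the direct object of 'criticize'. Fronting leaves a gap immediately after 'criticize':
Rahul asked which report the committee would criticize ___.
'criticize' is word 8.

8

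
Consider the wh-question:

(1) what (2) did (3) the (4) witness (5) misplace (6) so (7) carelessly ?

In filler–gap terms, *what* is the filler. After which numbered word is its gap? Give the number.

Before movement: The witness did misplace what so carelessly.
The filler 'what' is interpreted as the direct object of 'misplace'. Fronting leaves a gap immediately after 'misplace':
What did the witness misplace ___ so carelessly?
'misplace' is word 5.

5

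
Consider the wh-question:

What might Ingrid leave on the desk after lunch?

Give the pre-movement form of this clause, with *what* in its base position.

Ingrid might leave what on the desk after lunch.

'what' functions as the direct object of 'leave'. Wh-movement fronts it, leaving a gap right after 'leave':
What might Ingrid leave ___ on the desk after lunch?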